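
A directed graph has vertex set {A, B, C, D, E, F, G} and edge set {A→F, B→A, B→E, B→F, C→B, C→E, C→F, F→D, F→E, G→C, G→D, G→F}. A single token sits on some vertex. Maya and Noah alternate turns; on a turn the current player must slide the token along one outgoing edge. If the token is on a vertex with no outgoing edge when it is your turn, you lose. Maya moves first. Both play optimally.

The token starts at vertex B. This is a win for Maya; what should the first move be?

Use the standard recursion: the mover loses at a terminal position; elsewhere, the mover wins exactly when some move hands the opponent an L position.
Every edge goes from a vertex to one that appears earlier in the order D, E, F, A, B, C, G, so processing vertices in that order labels each vertex after all of its successors.
D: no outgoing edge → L
E: no outgoing edge → L
F: reaches L-position E → W
A: only reaches F(W), which is W → L
B: reaches L-position A → W
C: reaches L-position E → W
G: reaches L-position D → W
From B, the L positions reachable in one move are: A, E. Any move reaching one of these is winning.

Move to A.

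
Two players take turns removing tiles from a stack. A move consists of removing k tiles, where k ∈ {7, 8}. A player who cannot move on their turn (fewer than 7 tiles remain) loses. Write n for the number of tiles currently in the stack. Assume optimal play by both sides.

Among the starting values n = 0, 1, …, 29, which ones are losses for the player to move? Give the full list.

0, 1, 2, 3, 4, 5, 6, 15, 16, 17, 18, 19, 20, 21

Label each position W (a win for the player to move) or L (a loss). A position with no legal move is L; any other position is W exactly when some move reaches an L, and L when every move reaches a W.
n=0: no move → L
n=1: no move → L
n=2: no move → L
n=3: no move → L
n=4: no move → L
n=5: no move → L
n=6: no move → L
n=7: W (go to 0, an L position)
n=8: W (go to 1, an L position)
n=9: W (go to 2, an L position)
n=10: W (go to 3, an L position)
n=11: W (go to 4, an L position)
n=12: W (go to 5, an L position)
n=13: W (go to 6, an L position)
n=14: W (go to 6, an L position)
n=15: L (options 8(W), 7(W) are all W)
n=16: L (options 9(W), 8(W) are all W)
n=17: L (options 10(W), 9(W) are all W)
n=18: L (options 11(W), 10(W) are all W)
n=19: L (options 12(W), 11(W) are all W)
n=20: L (options 13(W), 12(W) are all W)
n=21: L (options 14(W), 13(W) are all W)
n=22: W (go to 15, an L position)
n=23: W (go to 16, an L position)
n=24: W (go to 17, an L position)
n=25: W (go to 18, an L position)
n=26: W (go to 19, an L position)
n=27: W (go to 20, an L position)
n=28: W (go to 21, an L position)
n=29: W (go to 21, an L position)
Reading off the rows marked L gives the requested list; there are 14 such values of n.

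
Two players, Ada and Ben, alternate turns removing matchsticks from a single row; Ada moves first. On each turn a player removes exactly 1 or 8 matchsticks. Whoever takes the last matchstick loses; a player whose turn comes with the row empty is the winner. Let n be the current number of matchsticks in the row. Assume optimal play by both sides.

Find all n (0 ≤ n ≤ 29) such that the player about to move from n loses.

1, 3, 5, 7, 10, 12, 14, 16, 19, 21, 23, 25, 28

Classify positions by backward induction: terminal positions (no move available) are W. From any other position, the mover wins iff some move reaches an L.
n=0: no move; the opponent has just taken the last matchstick and therefore loses → W
n=1: L (sole option 0(W) is W)
n=2: W (go to 1, an L position)
n=3: L (sole option 2(W) is W)
n=4: W (go to 3, an L position)
n=5: L (sole option 4(W) is W)
n=6: W (go to 5, an L position)
n=7: L (sole option 6(W) is W)
n=8: W (go to 7, an L position)
n=9: W (go to 1, an L position)
n=10: L (options 9(W), 2(W) are all W)
n=11: W (go to 10, an L position)
n=12: L (options 11(W), 4(W) are all W)
n=13: W (go to 12, an L position)
n=14: L (options 13(W), 6(W) are all W)
n=15: W (go to 14, an L position)
n=16: L (options 15(W), 8(W) are all W)
n=17: W (go to 16, an L position)
n=18: W (go to 10, an L position)
n=19: L (options 18(W), 11(W) are all W)
n=20: W (go to 19, an L position)
n=21: L (options 20(W), 13(W) are all W)
n=22: W (go to 21, an L position)
n=23: L (options 22(W), 15(W) are all W)
n=24: W (go to 23, an L position)
n=25: L (options 24(W), 17(W) are all W)
n=26: W (go to 25, an L position)
n=27: W (go to 19, an L position)
n=28: L (options 27(W), 20(W) are all W)
n=29: W (go to 28, an L position)
Reading off the rows marked L gives the requested list; there are 13 such values of n.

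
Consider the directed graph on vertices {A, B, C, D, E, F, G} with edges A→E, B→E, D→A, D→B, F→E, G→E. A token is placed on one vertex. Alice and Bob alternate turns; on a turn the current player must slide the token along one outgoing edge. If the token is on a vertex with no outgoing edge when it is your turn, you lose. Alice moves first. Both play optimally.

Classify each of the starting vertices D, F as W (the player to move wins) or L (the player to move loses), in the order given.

Classify positions by backward induction: terminal positions (no move available) are L. From any other position, the mover wins iff some move reaches an L.
Every edge goes from a vertex to one that appears earlier in the order C, E, G, F, A, B, D, so processing vertices in that order labels each vertex after all of its successors.
C: no outgoing edge → L
E: no outgoing edge → L
G: reaches L-position E → W
F: reaches L-position E → W
A: reaches L-position E → W
B: reaches L-position E → W
D: only reaches B(W), A(W), all W → L

D: L, F: W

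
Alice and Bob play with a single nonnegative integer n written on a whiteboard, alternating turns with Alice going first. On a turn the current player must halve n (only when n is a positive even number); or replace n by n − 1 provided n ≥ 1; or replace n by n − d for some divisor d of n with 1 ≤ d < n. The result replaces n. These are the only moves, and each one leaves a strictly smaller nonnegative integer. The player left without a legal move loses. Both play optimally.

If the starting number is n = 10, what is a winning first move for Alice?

Move to 5.

Positions with no move are L. A position that does have a move is losing for the player to move precisely when every available move leads to a winning position for the opponent. Fill in the labels:
n=0: no move → L
n=1: can move to 0, which is L ⇒ W
n=2: the only move is to 1(W), a W ⇒ L
n=3: can move to 2, which is L ⇒ W
n=4: can move to 2, which is L ⇒ W
n=5: the only move is to 4(W), a W ⇒ L
n=6: can move to 5, which is L ⇒ W
n=7: the only move is to 6(W), a W ⇒ L
n=8: can move to 7, which is L ⇒ W
n=9: moves to 6(W), 8(W); every one is W ⇒ L
n=10: can move to 5, which is L ⇒ W
From 10, the L positions reachable in one move are: 5, 9. Any move reaching one of these is winning.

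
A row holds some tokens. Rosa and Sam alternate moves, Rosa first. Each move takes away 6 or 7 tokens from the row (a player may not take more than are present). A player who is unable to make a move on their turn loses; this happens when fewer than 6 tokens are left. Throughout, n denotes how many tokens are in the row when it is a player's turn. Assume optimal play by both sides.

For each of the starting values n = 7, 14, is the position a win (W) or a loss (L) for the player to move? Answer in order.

Work bottom-up. With no move the player to move loses. Otherwise the position is W if at least one move leads to an L position for the opponent, and L if every move leads to a W.
n=0: no move → L
n=1: no move → L
n=2: no move → L
n=3: no move → L
n=4: no move → L
n=5: no move → L
n=6: can move to 0, which is L ⇒ W
n=7: can move to 1, which is L ⇒ W
n=8: can move to 2, which is L ⇒ W
n=9: can move to 3, which is L ⇒ W
n=10: can move to 4, which is L ⇒ W
n=11: can move to 5, which is L ⇒ W
n=12: can move to 5, which is L ⇒ W
n=13: moves to 7(W), 6(W); every one is W ⇒ L
n=14: moves to 8(W), 7(W); every one is W ⇒ L

7: W, 14: L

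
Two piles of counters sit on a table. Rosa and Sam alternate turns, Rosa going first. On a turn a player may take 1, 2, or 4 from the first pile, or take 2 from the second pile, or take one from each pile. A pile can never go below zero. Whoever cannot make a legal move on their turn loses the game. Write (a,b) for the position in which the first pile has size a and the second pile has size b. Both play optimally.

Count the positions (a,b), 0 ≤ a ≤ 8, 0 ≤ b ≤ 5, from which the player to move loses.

18

Use the standard recursion: the mover loses at a terminal position; elsewhere, the mover wins exactly when some move hands the opponent an L position.
Every move lowers a or b (never raises either), so fill the grid row by row in increasing a, and left to right within a row: each cell's successors are then already labelled.
      b=0  b=1  b=2  b=3  b=4  b=5
a=0:    L    L    W    W    L    L
a=1:    W    W    W    L    W    W
a=2:    W    W    L    W    W    W
a=3:    L    L    W    W    L    L
a=4:    W    W    W    L    W    W
a=5:    W    W    L    W    W    W
a=6:    L    L    W    W    L    L
a=7:    W    W    W    L    W    W
a=8:    W    W    L    W    W    W
Cells with no legal move (terminal, hence L): (0,0), (0,1).
The remaining L cells, each justified by listing all of its moves:
(0,4): the only move is to (0,2)(W), a W ⇒ L
(0,5): the only move is to (0,3)(W), a W ⇒ L
(1,3): moves to (0,3)(W), (1,1)(W), (0,2)(W); every one is W ⇒ L
(2,2): moves to (1,2)(W), (0,2)(W), (2,0)(W), (1,1)(W); every one is W ⇒ L
(3,0): moves to (2,0)(W), (1,0)(W); every one is W ⇒ L
(3,1): moves to (2,1)(W), (1,1)(W), (2,0)(W); every one is W ⇒ L
(3,4): moves to (2,4)(W), (1,4)(W), (3,2)(W), (2,3)(W); every one is W ⇒ L
(3,5): moves to (2,5)(W), (1,5)(W), (3,3)(W), (2,4)(W); every one is W ⇒ L
(4,3): moves to (3,3)(W), (2,3)(W), (0,3)(W), (4,1)(W), (3,2)(W); every one is W ⇒ L
(5,2): moves to (4,2)(W), (3,2)(W), (1,2)(W), (5,0)(W), (4,1)(W); every one is W ⇒ L
(6,0): moves to (5,0)(W), (4,0)(W), (2,0)(W); every one is W ⇒ L
(6,1): moves to (5,1)(W), (4,1)(W), (2,1)(W), (5,0)(W); every one is W ⇒ L
(6,4): moves to (5,4)(W), (4,4)(W), (2,4)(W), (6,2)(W), (5,3)(W); every one is W ⇒ L
(6,5): moves to (5,5)(W), (4,5)(W), (2,5)(W), (6,3)(W), (5,4)(W); every one is W ⇒ L
(7,3): moves to (6,3)(W), (5,3)(W), (3,3)(W), (7,1)(W), (6,2)(W); every one is W ⇒ L
(8,2): moves to (7,2)(W), (6,2)(W), (4,2)(W), (8,0)(W), (7,1)(W); every one is W ⇒ L
Every other cell has at least one move into one of the L cells above, so it is W.
L cells per row: a=0: 4, a=1: 1, a=2: 1, a=3: 4, a=4: 1, a=5: 1, a=6: 4, a=7: 1, a=8: 1; total 18.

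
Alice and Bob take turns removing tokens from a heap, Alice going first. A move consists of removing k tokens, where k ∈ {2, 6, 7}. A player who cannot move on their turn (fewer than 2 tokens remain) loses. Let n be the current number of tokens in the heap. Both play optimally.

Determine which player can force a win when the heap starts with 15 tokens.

Positions with no move are L. A position that does have a move is losing for the player to move precisely when every available move leads to a winning position for the opponent. Fill in the labels:
n=0: no move → L
n=1: no move → L
n=2: W (go to 0, an L position)
n=3: W (go to 1, an L position)
n=4: L (sole option 2(W) is W)
n=5: L (sole option 3(W) is W)
n=6: W (go to 4, an L position)
n=7: W (go to 5, an L position)
n=8: W (go to 1, an L position)
n=9: L (options 7(W), 3(W), 2(W) are all W)
n=10: W (go to 4, an L position)
n=11: W (go to 9, an L position)
n=12: W (go to 5, an L position)
n=13: L (options 11(W), 7(W), 6(W) are all W)
n=14: L (options 12(W), 8(W), 7(W) are all W)
n=15: W (go to 13, an L position)
The starting position 15 is W: Alice should remove 2, leaving 13, handing over an L position.

Alice wins.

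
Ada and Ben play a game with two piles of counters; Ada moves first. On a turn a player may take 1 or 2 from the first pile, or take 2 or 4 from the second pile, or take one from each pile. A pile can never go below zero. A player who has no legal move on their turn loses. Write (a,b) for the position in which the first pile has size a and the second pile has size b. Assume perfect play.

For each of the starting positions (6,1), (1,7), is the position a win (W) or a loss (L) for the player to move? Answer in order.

Work bottom-up. With no move the player to move loses. Otherwise the position is W if at least one move leads to an L position for the opponent, and L if every move leads to a W.
No move ever increases a pile, so every position that can arise here has a ≤ 6 and b ≤ 7; it is enough to label the cells with 0 ≤ a ≤ 6 and 0 ≤ b ≤ 7.
Every move lowers a or b (never raises either), so fill the grid row by row in increasing a, and left to right within a row: each cell's successors are then already labelled.
      b=0  b=1  b=2  b=3  b=4  b=5  b=6  b=7
a=0:    L    L    W    W    W    W    L    L
a=1:    W    W    W    L    L    W    W    W
a=2:    W    W    L    W    W    W    W    W
a=3:    L    L    W    W    W    W    L    L
a=4:    W    W    W    L    L    W    W    W
a=5:    W    W    L    W    W    W    W    W
a=6:    L    L    W    W    W    W    L    L
Cells with no legal move (terminal, hence L): (0,0), (0,1).
The remaining L cells, each justified by listing all of its moves:
(0,6): →(0,4)(W), (0,2)(W) — all W, so L
(0,7): →(0,5)(W), (0,3)(W) — all W, so L
(1,3): →(0,3)(W), (1,1)(W), (0,2)(W) — all W, so L
(1,4): →(0,4)(W), (1,2)(W), (1,0)(W), (0,3)(W) — all W, so L
(2,2): →(1,2)(W), (0,2)(W), (2,0)(W), (1,1)(W) — all W, so L
(3,0): →(2,0)(W), (1,0)(W) — all W, so L
(3,1): →(2,1)(W), (1,1)(W), (2,0)(W) — all W, so L
(3,6): →(2,6)(W), (1,6)(W), (3,4)(W), (3,2)(W), (2,5)(W) — all W, so L
(3,7): →(2,7)(W), (1,7)(W), (3,5)(W), (3,3)(W), (2,6)(W) — all W, so L
(4,3): →(3,3)(W), (2,3)(W), (4,1)(W), (3,2)(W) — all W, so L
(4,4): →(3,4)(W), (2,4)(W), (4,2)(W), (4,0)(W), (3,3)(W) — all W, so L
(5,2): →(4,2)(W), (3,2)(W), (5,0)(W), (4,1)(W) — all W, so L
(6,0): →(5,0)(W), (4,0)(W) — all W, so L
(6,1): →(5,1)(W), (4,1)(W), (5,0)(W) — all W, so L
(6,6): →(5,6)(W), (4,6)(W), (6,4)(W), (6,2)(W), (5,5)(W) — all W, so L
(6,7): →(5,7)(W), (4,7)(W), (6,5)(W), (6,3)(W), (5,6)(W) — all W, so L
Every other cell has at least one move into one of the L cells above, so it is W.
(6,1): one of the L cells justified above, so L
(1,7): the move to (0,7) reaches an L cell, so W

(6,1): L, (1,7): W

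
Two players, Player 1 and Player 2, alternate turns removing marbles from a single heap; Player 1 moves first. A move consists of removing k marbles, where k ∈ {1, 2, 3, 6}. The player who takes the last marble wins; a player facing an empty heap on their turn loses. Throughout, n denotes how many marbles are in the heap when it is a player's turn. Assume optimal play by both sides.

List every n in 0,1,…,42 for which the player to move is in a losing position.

Use the standard recursion: the mover loses at a terminal position; elsewhere, the mover wins exactly when some move hands the opponent an L position.
n=0: no move → L
n=1: W (go to 0, an L position)
n=2: W (go to 0, an L position)
n=3: W (go to 0, an L position)
n=4: L (options 3(W), 2(W), 1(W) are all W)
n=5: W (go to 4, an L position)
n=6: W (go to 4, an L position)
n=7: W (go to 4, an L position)
n=8: L (options 7(W), 6(W), 5(W), 2(W) are all W)
n=9: W (go to 8, an L position)
n=10: W (go to 8, an L position)
n=11: W (go to 8, an L position)
n=12: L (options 11(W), 10(W), 9(W), 6(W) are all W)
n=13: W (go to 12, an L position)
n=14: W (go to 12, an L position)
n=15: W (go to 12, an L position)
n=16: L (options 15(W), 14(W), 13(W), 10(W) are all W)
n=17: W (go to 16, an L position)
n=18: W (go to 16, an L position)
n=19: W (go to 16, an L position)
n=20: L (options 19(W), 18(W), 17(W), 14(W) are all W)
n=21: W (go to 20, an L position)
n=22: W (go to 20, an L position)
n=23: W (go to 20, an L position)
n=24: L (options 23(W), 22(W), 21(W), 18(W) are all W)
n=25: W (go to 24, an L position)
n=26: W (go to 24, an L position)
n=27: W (go to 24, an L position)
n=28: L (options 27(W), 26(W), 25(W), 22(W) are all W)
n=29: W (go to 28, an L position)
n=30: W (go to 28, an L position)
n=31: W (go to 28, an L position)
n=32: L (options 31(W), 30(W), 29(W), 26(W) are all W)
n=33: W (go to 32, an L position)
n=34: W (go to 32, an L position)
n=35: W (go to 32, an L position)
n=36: L (options 35(W), 34(W), 33(W), 30(W) are all W)
n=37: W (go to 36, an L position)
n=38: W (go to 36, an L position)
n=39: W (go to 36, an L position)
n=40: L (options 39(W), 38(W), 37(W), 34(W) are all W)
n=41: W (go to 40, an L position)
n=42: W (go to 40, an L position)
The losing starting values of n are exactly the entries labelled L in this table (11 of them).

0, 4, 8, 12, 16, 20, 24, 28, 32, 36, 40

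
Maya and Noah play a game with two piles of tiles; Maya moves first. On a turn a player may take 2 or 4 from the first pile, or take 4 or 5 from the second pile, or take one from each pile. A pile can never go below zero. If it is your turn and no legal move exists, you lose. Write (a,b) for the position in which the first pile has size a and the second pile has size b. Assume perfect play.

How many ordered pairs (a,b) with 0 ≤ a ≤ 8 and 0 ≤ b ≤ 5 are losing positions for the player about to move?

Use the standard recursion: the mover loses at a terminal position; elsewhere, the mover wins exactly when some move hands the opponent an L position.
Every move lowers a or b (never raises either), so fill the grid row by row in increasing a, and left to right within a row: each cell's successors are then already labelled.
      b=0  b=1  b=2  b=3  b=4  b=5
a=0:    L    L    L    L    W    W
a=1:    L    W    W    W    W    W
a=2:    W    W    W    W    L    L
a=3:    W    L    L    L    L    W
a=4:    W    W    W    W    W    W
a=5:    W    W    W    W    W    L
a=6:    L    L    L    L    W    W
a=7:    L    W    W    W    W    W
a=8:    W    W    W    W    L    L
Cells with no legal move (terminal, hence L): (0,0), (0,1), (0,2), (0,3), (1,0).
The remaining L cells, each justified by listing all of its moves:
(2,4): L (options (0,4)(W), (2,0)(W), (1,3)(W) are all W)
(2,5): L (options (0,5)(W), (2,1)(W), (2,0)(W), (1,4)(W) are all W)
(3,1): L (options (1,1)(W), (2,0)(W) are all W)
(3,2): L (options (1,2)(W), (2,1)(W) are all W)
(3,3): L (options (1,3)(W), (2,2)(W) are all W)
(3,4): L (options (1,4)(W), (3,0)(W), (2,3)(W) are all W)
(5,5): L (options (3,5)(W), (1,5)(W), (5,1)(W), (5,0)(W), (4,4)(W) are all W)
(6,0): L (options (4,0)(W), (2,0)(W) are all W)
(6,1): L (options (4,1)(W), (2,1)(W), (5,0)(W) are all W)
(6,2): L (options (4,2)(W), (2,2)(W), (5,1)(W) are all W)
(6,3): L (options (4,3)(W), (2,3)(W), (5,2)(W) are all W)
(7,0): L (options (5,0)(W), (3,0)(W) are all W)
(8,4): L (options (6,4)(W), (4,4)(W), (8,0)(W), (7,3)(W) are all W)
(8,5): L (options (6,5)(W), (4,5)(W), (8,1)(W), (8,0)(W), (7,4)(W) are all W)
Every other cell has at least one move into one of the L cells above, so it is W.
L cells per row: a=0: 4, a=1: 1, a=2: 2, a=3: 4, a=4: 0, a=5: 1, a=6: 4, a=7: 1, a=8: 2; total 19.

19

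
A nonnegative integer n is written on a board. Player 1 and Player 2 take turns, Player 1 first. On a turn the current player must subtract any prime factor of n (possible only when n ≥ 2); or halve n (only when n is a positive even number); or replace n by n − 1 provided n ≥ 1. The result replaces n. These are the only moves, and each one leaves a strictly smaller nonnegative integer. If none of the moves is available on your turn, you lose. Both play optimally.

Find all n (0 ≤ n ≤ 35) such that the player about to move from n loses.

0, 4, 9, 14, 20, 24, 30, 34

Positions with no move are L. A position that does have a move is losing for the player to move precisely when every available move leads to a winning position for the opponent. Fill in the labels:
n=0: no move → L
n=1: W (go to 0, an L position)
n=2: W (go to 0, an L position)
n=3: W (go to 0, an L position)
n=4: L (options 2(W), 3(W) are all W)
n=5: W (go to 0, an L position)
n=6: W (go to 4, an L position)
n=7: W (go to 0, an L position)
n=8: W (go to 4, an L position)
n=9: L (options 6(W), 8(W) are all W)
n=10: W (go to 9, an L position)
n=11: W (go to 0, an L position)
n=12: W (go to 9, an L position)
n=13: W (go to 0, an L position)
n=14: L (options 7(W), 12(W), 13(W) are all W)
n=15: W (go to 14, an L position)
n=16: W (go to 14, an L position)
n=17: W (go to 0, an L position)
n=18: W (go to 9, an L position)
n=19: W (go to 0, an L position)
n=20: L (options 10(W), 15(W), 18(W), 19(W) are all W)
n=21: W (go to 14, an L position)
n=22: W (go to 20, an L position)
n=23: W (go to 0, an L position)
n=24: L (options 12(W), 21(W), 22(W), 23(W) are all W)
n=25: W (go to 20, an L position)
n=26: W (go to 24, an L position)
n=27: W (go to 24, an L position)
n=28: W (go to 14, an L position)
n=29: W (go to 0, an L position)
n=30: L (options 15(W), 25(W), 27(W), 28(W), 29(W) are all W)
n=31: W (go to 0, an L position)
n=32: W (go to 30, an L position)
n=33: W (go to 30, an L position)
n=34: L (options 17(W), 32(W), 33(W) are all W)
n=35: W (go to 30, an L position)
Reading off the rows marked L gives the requested list; there are 8 such values of n.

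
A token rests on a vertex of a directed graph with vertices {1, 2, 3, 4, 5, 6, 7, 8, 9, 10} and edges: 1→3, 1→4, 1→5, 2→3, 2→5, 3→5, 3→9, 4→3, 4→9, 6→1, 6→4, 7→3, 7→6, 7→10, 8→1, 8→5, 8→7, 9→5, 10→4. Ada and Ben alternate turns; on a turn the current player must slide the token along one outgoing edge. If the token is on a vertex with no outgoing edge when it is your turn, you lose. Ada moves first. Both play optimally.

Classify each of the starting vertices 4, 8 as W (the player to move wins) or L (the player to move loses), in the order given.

Build the W/L table. Terminal = L. A non-terminal position is W if it has a move to some L; otherwise it is L.
Every edge goes from a vertex to one that appears earlier in the order 5, 9, 3, 4, 2, 1, 10, 6, 7, 8, so processing vertices in that order labels each vertex after all of its successors.
5: no outgoing edge → L
9: reaches L-position 5 → W
3: reaches L-position 5 → W
4: only reaches 3(W), 9(W), all W → L
2: reaches L-position 5 → W
1: reaches L-position 4 → W
10: reaches L-position 4 → W
6: reaches L-position 4 → W
7: only reaches 6(W), 10(W), 3(W), all W → L
8: reaches L-position 7 → W

4: L, 8: W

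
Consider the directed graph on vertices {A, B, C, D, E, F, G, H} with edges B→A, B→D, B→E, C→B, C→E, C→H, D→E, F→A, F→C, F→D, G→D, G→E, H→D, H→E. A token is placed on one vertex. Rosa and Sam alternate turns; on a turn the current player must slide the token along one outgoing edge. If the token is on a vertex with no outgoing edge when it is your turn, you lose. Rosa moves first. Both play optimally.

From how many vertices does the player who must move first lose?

2

Use the standard recursion: the mover loses at a terminal position; elsewhere, the mover wins exactly when some move hands the opponent an L position.
Every edge goes from a vertex to one that appears earlier in the order E, A, D, B, H, C, F, G, so processing vertices in that order labels each vertex after all of its successors.
E: no outgoing edge → L
A: no outgoing edge → L
D: reaches L-position E → W
B: reaches L-position A → W
H: reaches L-position E → W
C: reaches L-position E → W
F: reaches L-position A → W
G: reaches L-position E → W
The L vertices are A, E; that is 2 in all.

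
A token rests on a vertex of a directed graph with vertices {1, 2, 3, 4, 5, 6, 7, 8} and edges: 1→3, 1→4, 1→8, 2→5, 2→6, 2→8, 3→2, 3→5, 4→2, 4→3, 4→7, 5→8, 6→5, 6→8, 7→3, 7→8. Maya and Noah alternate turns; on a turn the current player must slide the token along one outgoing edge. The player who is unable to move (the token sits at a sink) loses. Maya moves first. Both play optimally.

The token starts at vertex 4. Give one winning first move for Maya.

Move to 3.

Compute win/loss labels from the base case upward. A position with no move is L. Any other position is W if it can reach an L in one move, else L.
Every edge goes from a vertex to one that appears earlier in the order 8, 5, 6, 2, 3, 7, 4, 1, so processing vertices in that order labels each vertex after all of its successors.
8: no outgoing edge → L
5: reaches L-position 8 → W
6: reaches L-position 8 → W
2: reaches L-position 8 → W
3: only reaches 2(W), 5(W), all W → L
7: reaches L-position 3 → W
4: reaches L-position 3 → W
1: reaches L-position 3 → W
From 4, the L positions reachable in one move are: 3.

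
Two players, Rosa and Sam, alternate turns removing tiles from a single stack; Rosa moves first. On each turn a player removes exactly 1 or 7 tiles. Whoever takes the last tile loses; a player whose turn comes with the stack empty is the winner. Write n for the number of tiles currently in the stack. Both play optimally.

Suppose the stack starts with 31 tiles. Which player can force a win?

Sam wins.

Use the standard recursion: the mover wins at a terminal position; elsewhere, the mover wins exactly when some move hands the opponent an L position.
n=0: no move; the opponent has just taken the last tile and therefore loses → W
n=1: only reaches 0(W), which is W → L
n=2: reaches L-position 1 → W
n=3: only reaches 2(W), which is W → L
n=4: reaches L-position 3 → W
n=5: only reaches 4(W), which is W → L
n=6: reaches L-position 5 → W
n=7: only reaches 6(W), 0(W), all W → L
n=8: reaches L-position 7 → W
n=9: only reaches 8(W), 2(W), all W → L
n=10: reaches L-position 9 → W
n=11: only reaches 10(W), 4(W), all W → L
n=12: reaches L-position 11 → W
n=13: only reaches 12(W), 6(W), all W → L
n=14: reaches L-position 13 → W
n=15: only reaches 14(W), 8(W), all W → L
n=16: reaches L-position 15 → W
n=17: only reaches 16(W), 10(W), all W → L
n=18: reaches L-position 17 → W
n=19: only reaches 18(W), 12(W), all W → L
n=20: reaches L-position 19 → W
n=21: only reaches 20(W), 14(W), all W → L
n=22: reaches L-position 21 → W
n=23: only reaches 22(W), 16(W), all W → L
n=24: reaches L-position 23 → W
n=25: only reaches 24(W), 18(W), all W → L
n=26: reaches L-position 25 → W
n=27: only reaches 26(W), 20(W), all W → L
n=28: reaches L-position 27 → W
n=29: only reaches 28(W), 22(W), all W → L
n=30: reaches L-position 29 → W
n=31: only reaches 30(W), 24(W), all W → L
The starting position 31 is L: whatever Rosa does, the opponent receives a W position.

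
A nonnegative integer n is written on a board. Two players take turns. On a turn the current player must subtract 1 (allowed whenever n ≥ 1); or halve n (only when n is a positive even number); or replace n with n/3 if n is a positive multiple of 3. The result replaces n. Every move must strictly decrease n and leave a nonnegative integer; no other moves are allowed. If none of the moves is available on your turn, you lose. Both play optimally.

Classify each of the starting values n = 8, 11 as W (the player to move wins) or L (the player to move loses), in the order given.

8: W, 11: L

Label each position W (a win for the player to move) or L (a loss). A position with no legal move is L; any other position is W exactly when some move reaches an L, and L when every move reaches a W.
n=0: no move → L
n=1: W (go to 0, an L position)
n=2: L (sole option 1(W) is W)
n=3: W (go to 2, an L position)
n=4: W (go to 2, an L position)
n=5: L (sole option 4(W) is W)
n=6: W (go to 2, an L position)
n=7: L (sole option 6(W) is W)
n=8: W (go to 7, an L position)
n=9: L (options 3(W), 8(W) are all W)
n=10: W (go to 5, an L position)
n=11: L (sole option 10(W) is W)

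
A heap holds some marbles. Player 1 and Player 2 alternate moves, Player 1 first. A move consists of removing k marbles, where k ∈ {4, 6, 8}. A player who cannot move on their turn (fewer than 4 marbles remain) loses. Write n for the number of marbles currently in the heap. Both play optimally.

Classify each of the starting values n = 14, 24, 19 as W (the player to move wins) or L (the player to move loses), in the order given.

14: L, 24: L, 19: W

Label each position W (a win for the player to move) or L (a loss). A position with no legal move is L; any other position is W exactly when some move reaches an L, and L when every move reaches a W.
n=0: no move → L
n=1: no move → L
n=2: no move → L
n=3: no move → L
n=4: can move to 0, which is L ⇒ W
n=5: can move to 1, which is L ⇒ W
n=6: can move to 2, which is L ⇒ W
n=7: can move to 3, which is L ⇒ W
n=8: can move to 2, which is L ⇒ W
n=9: can move to 3, which is L ⇒ W
n=10: can move to 2, which is L ⇒ W
n=11: can move to 3, which is L ⇒ W
n=12: moves to 8(W), 6(W), 4(W); every one is W ⇒ L
n=13: moves to 9(W), 7(W), 5(W); every one is W ⇒ L
n=14: moves to 10(W), 8(W), 6(W); every one is W ⇒ L
n=15: moves to 11(W), 9(W), 7(W); every one is W ⇒ L
n=16: can move to 12, which is L ⇒ W
n=17: can move to 13, which is L ⇒ W
n=18: can move to 14, which is L ⇒ W
n=19: can move to 15, which is L ⇒ W
n=20: can move to 14, which is L ⇒ W
n=21: can move to 15, which is L ⇒ W
n=22: can move to 14, which is L ⇒ W
n=23: can move to 15, which is L ⇒ W
n=24: moves to 20(W), 18(W), 16(W); every one is W ⇒ L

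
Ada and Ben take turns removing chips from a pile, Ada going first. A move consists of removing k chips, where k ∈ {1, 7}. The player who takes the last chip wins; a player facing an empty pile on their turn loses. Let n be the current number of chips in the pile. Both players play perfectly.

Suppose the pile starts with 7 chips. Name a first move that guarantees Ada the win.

Remove 1, leaving 6.

Label each position W (a win for the player to move) or L (a loss). A position with no legal move is L; any other position is W exactly when some move reaches an L, and L when every move reaches a W.
n=0: no move → L
n=1: →0(L), so W
n=2: →1(W) only, which is W, so L
n=3: →2(L), so W
n=4: →3(W) only, which is W, so L
n=5: →4(L), so W
n=6: →5(W) only, which is W, so L
n=7: →6(L), so W
From 7, the L positions reachable in one move are: 6, 0. Any move reaching one of these is winning.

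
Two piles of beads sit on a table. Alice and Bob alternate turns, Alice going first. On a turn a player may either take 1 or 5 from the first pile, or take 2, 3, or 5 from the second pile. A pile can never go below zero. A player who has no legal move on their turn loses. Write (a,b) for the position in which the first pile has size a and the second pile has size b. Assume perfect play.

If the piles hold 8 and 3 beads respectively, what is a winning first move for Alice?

Move to (7,3).

Classify positions by backward induction: terminal positions (no move available) are L. From any other position, the mover wins iff some move reaches an L.
No move ever increases a pile, so every position that can arise here has a ≤ 8 and b ≤ 3; it is enough to label the cells with 0 ≤ a ≤ 8 and 0 ≤ b ≤ 3.
Every move lowers a or b (never raises either), so fill the grid row by row in increasing a, and left to right within a row: each cell's successors are then already labelled.
      b=0  b=1  b=2  b=3
a=0:    L    L    W    W
a=1:    W    W    L    L
a=2:    L    L    W    W
a=3:    W    W    L    L
a=4:    L    L    W    W
a=5:    W    W    L    L
a=6:    L    L    W    W
a=7:    W    W    L    L
a=8:    L    L    W    W
Cells with no legal move (terminal, hence L): (0,0), (0,1).
The remaining L cells, each justified by listing all of its moves:
(1,2): only reaches (0,2)(W), (1,0)(W), all W → L
(1,3): only reaches (0,3)(W), (1,1)(W), (1,0)(W), all W → L
(2,0): only reaches (1,0)(W), which is W → L
(2,1): only reaches (1,1)(W), which is W → L
(3,2): only reaches (2,2)(W), (3,0)(W), all W → L
(3,3): only reaches (2,3)(W), (3,1)(W), (3,0)(W), all W → L
(4,0): only reaches (3,0)(W), which is W → L
(4,1): only reaches (3,1)(W), which is W → L
(5,2): only reaches (4,2)(W), (0,2)(W), (5,0)(W), all W → L
(5,3): only reaches (4,3)(W), (0,3)(W), (5,1)(W), (5,0)(W), all W → L
(6,0): only reaches (5,0)(W), (1,0)(W), all W → L
(6,1): only reaches (5,1)(W), (1,1)(W), all W → L
(7,2): only reaches (6,2)(W), (2,2)(W), (7,0)(W), all W → L
(7,3): only reaches (6,3)(W), (2,3)(W), (7,1)(W), (7,0)(W), all W → L
(8,0): only reaches (7,0)(W), (3,0)(W), all W → L
(8,1): only reaches (7,1)(W), (3,1)(W), all W → L
Every other cell has at least one move into one of the L cells above, so it is W.
From (8,3), the L positions reachable in one move are: (7,3), (3,3), (8,1), (8,0). Any move reaching one of these is winning.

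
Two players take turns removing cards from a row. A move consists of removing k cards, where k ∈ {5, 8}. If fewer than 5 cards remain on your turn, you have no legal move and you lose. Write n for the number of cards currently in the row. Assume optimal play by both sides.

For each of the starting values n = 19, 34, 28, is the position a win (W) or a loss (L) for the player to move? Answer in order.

19: W, 34: W, 28: L

Label each position W (a win for the player to move) or L (a loss). A position with no legal move is L; any other position is W exactly when some move reaches an L, and L when every move reaches a W.
n=0: no move → L
n=1: no move → L
n=2: no move → L
n=3: no move → L
n=4: no move → L
n=5: can move to 0, which is L ⇒ W
n=6: can move to 1, which is L ⇒ W
n=7: can move to 2, which is L ⇒ W
n=8: can move to 3, which is L ⇒ W
n=9: can move to 4, which is L ⇒ W
n=10: can move to 2, which is L ⇒ W
n=11: can move to 3, which is L ⇒ W
n=12: can move to 4, which is L ⇒ W
n=13: moves to 8(W), 5(W); every one is W ⇒ L
n=14: moves to 9(W), 6(W); every one is W ⇒ L
n=15: moves to 10(W), 7(W); every one is W ⇒ L
n=16: moves to 11(W), 8(W); every one is W ⇒ L
n=17: moves to 12(W), 9(W); every one is W ⇒ L
n=18: can move to 13, which is L ⇒ W
n=19: can move to 14, which is L ⇒ W
n=20: can move to 15, which is L ⇒ W
n=21: can move to 16, which is L ⇒ W
n=22: can move to 17, which is L ⇒ W
n=23: can move to 15, which is L ⇒ W
n=24: can move to 16, which is L ⇒ W
n=25: can move to 17, which is L ⇒ W
n=26: moves to 21(W), 18(W); every one is W ⇒ L
n=27: moves to 22(W), 19(W); every one is W ⇒ L
n=28: moves to 23(W), 20(W); every one is W ⇒ L
n=29: moves to 24(W), 21(W); every one is W ⇒ L
n=30: moves to 25(W), 22(W); every one is W ⇒ L
n=31: can move to 26, which is L ⇒ W
n=32: can move to 27, which is L ⇒ W
n=33: can move to 28, which is L ⇒ W
n=34: can move to 29, which is L ⇒ W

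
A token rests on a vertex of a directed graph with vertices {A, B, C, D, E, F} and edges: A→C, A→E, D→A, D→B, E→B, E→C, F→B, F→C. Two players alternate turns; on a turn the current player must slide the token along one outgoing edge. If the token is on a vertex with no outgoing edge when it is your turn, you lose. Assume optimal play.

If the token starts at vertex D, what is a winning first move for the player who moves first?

Label each position W (a win for the player to move) or L (a loss). A position with no legal move is L; any other position is W exactly when some move reaches an L, and L when every move reaches a W.
Every edge goes from a vertex to one that appears earlier in the order C, B, E, F, A, D, so processing vertices in that order labels each vertex after all of its successors.
C: no outgoing edge → L
B: no outgoing edge → L
E: →B(L), so W
F: →B(L), so W
A: →C(L), so W
D: →B(L), so W
From D, the L positions reachable in one move are: B.

Move to B.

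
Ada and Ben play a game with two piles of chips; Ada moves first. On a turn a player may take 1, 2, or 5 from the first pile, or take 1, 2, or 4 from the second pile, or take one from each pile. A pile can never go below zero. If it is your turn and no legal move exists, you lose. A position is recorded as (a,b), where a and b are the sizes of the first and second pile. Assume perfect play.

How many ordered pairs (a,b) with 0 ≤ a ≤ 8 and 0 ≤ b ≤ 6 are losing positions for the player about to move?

21

Work bottom-up. With no move the player to move loses. Otherwise the position is W if at least one move leads to an L position for the opponent, and L if every move leads to a W.
Every move lowers a or b (never raises either), so fill the grid row by row in increasing a, and left to right within a row: each cell's successors are then already labelled.
      b=0  b=1  b=2  b=3  b=4  b=5  b=6
a=0:    L    W    W    L    W    W    L
a=1:    W    W    L    W    W    L    W
a=2:    W    L    W    W    L    W    W
a=3:    L    W    W    L    W    W    L
a=4:    W    W    L    W    W    L    W
a=5:    W    L    W    W    L    W    W
a=6:    L    W    W    L    W    W    L
a=7:    W    W    L    W    W    L    W
a=8:    W    L    W    W    L    W    W
Cells with no legal move (terminal, hence L): (0,0).
The remaining L cells, each justified by listing all of its moves:
(0,3): L (options (0,2)(W), (0,1)(W) are all W)
(0,6): L (options (0,5)(W), (0,4)(W), (0,2)(W) are all W)
(1,2): L (options (0,2)(W), (1,1)(W), (1,0)(W), (0,1)(W) are all W)
(1,5): L (options (0,5)(W), (1,4)(W), (1,3)(W), (1,1)(W), (0,4)(W) are all W)
(2,1): L (options (1,1)(W), (0,1)(W), (2,0)(W), (1,0)(W) are all W)
(2,4): L (options (1,4)(W), (0,4)(W), (2,3)(W), (2,2)(W), (2,0)(W), (1,3)(W) are all W)
(3,0): L (options (2,0)(W), (1,0)(W) are all W)
(3,3): L (options (2,3)(W), (1,3)(W), (3,2)(W), (3,1)(W), (2,2)(W) are all W)
(3,6): L (options (2,6)(W), (1,6)(W), (3,5)(W), (3,4)(W), (3,2)(W), (2,5)(W) are all W)
(4,2): L (options (3,2)(W), (2,2)(W), (4,1)(W), (4,0)(W), (3,1)(W) are all W)
(4,5): L (options (3,5)(W), (2,5)(W), (4,4)(W), (4,3)(W), (4,1)(W), (3,4)(W) are all W)
(5,1): L (options (4,1)(W), (3,1)(W), (0,1)(W), (5,0)(W), (4,0)(W) are all W)
(5,4): L (options (4,4)(W), (3,4)(W), (0,4)(W), (5,3)(W), (5,2)(W), (5,0)(W), (4,3)(W) are all W)
(6,0): L (options (5,0)(W), (4,0)(W), (1,0)(W) are all W)
(6,3): L (options (5,3)(W), (4,3)(W), (1,3)(W), (6,2)(W), (6,1)(W), (5,2)(W) are all W)
(6,6): L (options (5,6)(W), (4,6)(W), (1,6)(W), (6,5)(W), (6,4)(W), (6,2)(W), (5,5)(W) are all W)
(7,2): L (options (6,2)(W), (5,2)(W), (2,2)(W), (7,1)(W), (7,0)(W), (6,1)(W) are all W)
(7,5): L (options (6,5)(W), (5,5)(W), (2,5)(W), (7,4)(W), (7,3)(W), (7,1)(W), (6,4)(W) are all W)
(8,1): L (options (7,1)(W), (6,1)(W), (3,1)(W), (8,0)(W), (7,0)(W) are all W)
(8,4): L (options (7,4)(W), (6,4)(W), (3,4)(W), (8,3)(W), (8,2)(W), (8,0)(W), (7,3)(W) are all W)
Every other cell has at least one move into one of the L cells above, so it is W.
L cells per row: a=0: 3, a=1: 2, a=2: 2, a=3: 3, a=4: 2, a=5: 2, a=6: 3, a=7: 2, a=8: 2; total 21.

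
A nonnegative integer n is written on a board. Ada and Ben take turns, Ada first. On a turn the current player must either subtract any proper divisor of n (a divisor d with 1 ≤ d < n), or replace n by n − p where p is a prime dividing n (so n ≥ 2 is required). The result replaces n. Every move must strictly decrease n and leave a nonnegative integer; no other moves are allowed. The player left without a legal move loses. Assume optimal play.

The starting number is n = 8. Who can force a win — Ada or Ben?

Positions with no move are L. A position that does have a move is losing for the player to move precisely when every available move leads to a winning position for the opponent. Fill in the labels:
n=0: no move → L
n=1: no move → L
n=2: W (go to 0, an L position)
n=3: W (go to 0, an L position)
n=4: L (options 2(W), 3(W) are all W)
n=5: W (go to 0, an L position)
n=6: W (go to 4, an L position)
n=7: W (go to 0, an L position)
n=8: W (go to 4, an L position)
From 8 Ada can move to 4, reaching an L position.

Ada wins.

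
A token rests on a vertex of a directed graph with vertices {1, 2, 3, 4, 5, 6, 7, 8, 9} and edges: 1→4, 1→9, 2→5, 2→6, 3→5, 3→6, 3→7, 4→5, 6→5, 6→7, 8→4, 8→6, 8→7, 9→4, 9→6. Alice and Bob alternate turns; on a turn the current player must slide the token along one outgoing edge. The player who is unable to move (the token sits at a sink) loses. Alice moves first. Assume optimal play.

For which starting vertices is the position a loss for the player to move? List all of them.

Classify positions by backward induction: terminal positions (no move available) are L. From any other position, the mover wins iff some move reaches an L.
Every edge goes from a vertex to one that appears earlier in the order 7, 5, 6, 3, 4, 2, 8, 9, 1, so processing vertices in that order labels each vertex after all of its successors.
7: no outgoing edge → L
5: no outgoing edge → L
6: can move to 5, which is L ⇒ W
3: can move to 5, which is L ⇒ W
4: can move to 5, which is L ⇒ W
2: can move to 5, which is L ⇒ W
8: can move to 7, which is L ⇒ W
9: moves to 4(W), 6(W); every one is W ⇒ L
1: can move to 9, which is L ⇒ W
The losing starting vertices are exactly the entries labelled L in this table (3 of them).

5, 7, 9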